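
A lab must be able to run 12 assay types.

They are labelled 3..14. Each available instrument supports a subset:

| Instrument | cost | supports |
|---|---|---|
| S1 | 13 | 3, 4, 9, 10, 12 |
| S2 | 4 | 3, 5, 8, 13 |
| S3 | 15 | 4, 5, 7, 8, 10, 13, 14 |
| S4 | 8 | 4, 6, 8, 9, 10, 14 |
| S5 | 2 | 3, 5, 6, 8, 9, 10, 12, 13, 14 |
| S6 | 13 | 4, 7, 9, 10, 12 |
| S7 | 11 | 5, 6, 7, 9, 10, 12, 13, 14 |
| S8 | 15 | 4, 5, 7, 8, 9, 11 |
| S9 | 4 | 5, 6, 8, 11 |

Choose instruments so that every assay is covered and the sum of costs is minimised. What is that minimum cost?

S5, S8 together cover every assay (S5 ∪ S8 = {3, 4, 5, 6, 7, 8, 9, 10, 11, 12, 13, 14}); total cost 2 + 15 = 17.
The greedy pick S5, S9, S6 costs 19; no covering selection beats 17.

17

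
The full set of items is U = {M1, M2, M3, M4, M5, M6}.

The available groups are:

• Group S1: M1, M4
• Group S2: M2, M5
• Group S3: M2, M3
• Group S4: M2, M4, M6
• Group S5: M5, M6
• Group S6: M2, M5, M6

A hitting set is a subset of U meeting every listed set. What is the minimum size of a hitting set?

The 3 items {M2, M4, M6} hit every group.
The groups S1, S3, S5 are pairwise disjoint, so any hitting set needs a separate item for each — at least 3. Hence 3 is optimal.

3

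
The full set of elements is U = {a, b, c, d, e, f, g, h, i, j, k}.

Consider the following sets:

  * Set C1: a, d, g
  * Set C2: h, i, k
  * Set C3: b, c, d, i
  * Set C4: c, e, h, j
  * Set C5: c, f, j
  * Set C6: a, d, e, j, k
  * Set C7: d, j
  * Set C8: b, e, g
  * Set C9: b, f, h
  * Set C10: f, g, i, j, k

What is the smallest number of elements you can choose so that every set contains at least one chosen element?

T = {b, d, f, h} meets every set (each contains at least one member of T), and |T| = 4.
No choice of 3 elements meets every set, so 4 is the minimum.

4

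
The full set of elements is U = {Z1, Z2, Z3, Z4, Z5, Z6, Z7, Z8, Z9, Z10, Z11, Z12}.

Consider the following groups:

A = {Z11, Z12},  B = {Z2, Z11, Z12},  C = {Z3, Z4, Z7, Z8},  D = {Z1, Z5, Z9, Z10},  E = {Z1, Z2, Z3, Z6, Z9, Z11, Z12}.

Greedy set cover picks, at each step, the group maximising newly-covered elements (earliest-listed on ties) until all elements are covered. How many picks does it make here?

3

Greedy: pick E (covers 7 new) → pick C (covers 3 new) → pick D (covers 2 new). Total picks: 3.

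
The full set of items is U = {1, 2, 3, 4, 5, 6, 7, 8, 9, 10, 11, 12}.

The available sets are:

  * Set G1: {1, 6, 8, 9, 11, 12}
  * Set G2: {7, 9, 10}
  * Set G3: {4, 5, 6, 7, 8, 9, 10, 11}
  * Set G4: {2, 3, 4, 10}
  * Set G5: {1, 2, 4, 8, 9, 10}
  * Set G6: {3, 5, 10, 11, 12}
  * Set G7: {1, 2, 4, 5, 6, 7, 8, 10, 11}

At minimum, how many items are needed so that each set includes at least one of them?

H = {9, 10} meets every set (each contains at least one member of H), and |H| = 2.
The sets G1, G4 are pairwise disjoint, so any hitting set needs a separate item for each — at least 2. Hence 2 is optimal.

2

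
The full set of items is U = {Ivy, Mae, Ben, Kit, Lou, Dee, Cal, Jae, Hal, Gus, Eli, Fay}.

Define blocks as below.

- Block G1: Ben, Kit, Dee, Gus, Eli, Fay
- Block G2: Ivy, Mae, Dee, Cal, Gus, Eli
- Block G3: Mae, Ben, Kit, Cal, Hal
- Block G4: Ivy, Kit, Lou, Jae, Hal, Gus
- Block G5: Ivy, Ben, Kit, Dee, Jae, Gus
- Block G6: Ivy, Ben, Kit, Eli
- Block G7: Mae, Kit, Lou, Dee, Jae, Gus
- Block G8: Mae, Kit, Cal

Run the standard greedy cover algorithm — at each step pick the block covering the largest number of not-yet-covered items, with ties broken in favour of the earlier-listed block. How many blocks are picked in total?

Greedy: pick G1 (covers 6 new) → pick G4 (covers 4 new) → pick G2 (covers 2 new). Total picks: 3.

3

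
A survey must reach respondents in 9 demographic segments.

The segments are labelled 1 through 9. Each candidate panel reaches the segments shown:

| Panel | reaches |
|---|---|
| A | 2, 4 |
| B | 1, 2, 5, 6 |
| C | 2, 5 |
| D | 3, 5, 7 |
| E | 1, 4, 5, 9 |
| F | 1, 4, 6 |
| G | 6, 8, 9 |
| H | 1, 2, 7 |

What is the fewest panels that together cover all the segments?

4

Take {A, D, G, H}. Their union is {1, 2, 3, 4, 5, 6, 7, 8, 9}, which is all 9 segments.
No 3 of the 8 panels cover everything (all 56 combinations miss at least one segment), so 4 is optimal.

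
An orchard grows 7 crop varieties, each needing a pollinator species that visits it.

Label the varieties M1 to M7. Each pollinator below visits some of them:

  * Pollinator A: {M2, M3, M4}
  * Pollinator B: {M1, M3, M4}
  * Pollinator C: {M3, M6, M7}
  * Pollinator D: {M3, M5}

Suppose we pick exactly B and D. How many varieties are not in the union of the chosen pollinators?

3

Union of B, D = {M1, M3, M4, M5}.
Not covered: M2, M6, M7 — 3 varieties.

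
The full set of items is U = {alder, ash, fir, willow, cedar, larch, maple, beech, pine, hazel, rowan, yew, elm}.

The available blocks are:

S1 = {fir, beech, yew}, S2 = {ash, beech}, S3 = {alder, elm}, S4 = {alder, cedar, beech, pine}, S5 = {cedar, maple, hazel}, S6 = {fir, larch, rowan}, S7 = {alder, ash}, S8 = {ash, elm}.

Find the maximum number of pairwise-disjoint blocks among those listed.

S2, S3, S5, S6 are pairwise disjoint (S2={ash,beech}; S3={alder,elm}; S5={cedar,maple,hazel}; S6={fir,larch,rowan}).
Every remaining block overlaps one of these, and no 5 of the listed blocks are pairwise disjoint, so 4 is the maximum.

4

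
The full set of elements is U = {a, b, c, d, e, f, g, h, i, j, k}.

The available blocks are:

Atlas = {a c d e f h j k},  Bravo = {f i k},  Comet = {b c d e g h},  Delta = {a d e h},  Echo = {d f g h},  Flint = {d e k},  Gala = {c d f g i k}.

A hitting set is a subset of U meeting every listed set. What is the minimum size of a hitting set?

T = {h, k} meets every block (each contains at least one member of T), and |T| = 2.
The blocks Bravo, Comet are pairwise disjoint, so any hitting set needs a separate element for each — at least 2. Hence 2 is optimal.

2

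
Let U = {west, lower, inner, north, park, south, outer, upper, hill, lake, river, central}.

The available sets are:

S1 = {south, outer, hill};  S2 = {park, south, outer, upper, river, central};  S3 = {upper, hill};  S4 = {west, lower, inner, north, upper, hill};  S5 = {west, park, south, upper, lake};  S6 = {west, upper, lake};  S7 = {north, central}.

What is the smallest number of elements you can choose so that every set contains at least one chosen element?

3

H = {north, upper, hill} meets every set (each contains at least one member of H), and |H| = 3.
The sets S1, S6, S7 are pairwise disjoint, so any hitting set needs a separate element for each — at least 3. Hence 3 is optimal.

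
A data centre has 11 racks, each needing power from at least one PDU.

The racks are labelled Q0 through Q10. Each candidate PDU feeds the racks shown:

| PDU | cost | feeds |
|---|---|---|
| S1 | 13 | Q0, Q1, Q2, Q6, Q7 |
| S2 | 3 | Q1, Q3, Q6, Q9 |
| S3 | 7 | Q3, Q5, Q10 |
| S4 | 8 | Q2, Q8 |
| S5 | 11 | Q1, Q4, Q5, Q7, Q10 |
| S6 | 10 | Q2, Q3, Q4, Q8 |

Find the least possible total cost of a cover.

S1, S2, S3, S6 together cover every rack (S1 ∪ S2 ∪ S3 ∪ S6 = {Q0, Q1, Q2, Q3, Q4, Q5, Q6, Q7, Q8, Q9, Q10}); total cost 13 + 3 + 7 + 10 = 33.
The greedy pick S2, S5, S4, S1 costs 35; no covering selection beats 33.

33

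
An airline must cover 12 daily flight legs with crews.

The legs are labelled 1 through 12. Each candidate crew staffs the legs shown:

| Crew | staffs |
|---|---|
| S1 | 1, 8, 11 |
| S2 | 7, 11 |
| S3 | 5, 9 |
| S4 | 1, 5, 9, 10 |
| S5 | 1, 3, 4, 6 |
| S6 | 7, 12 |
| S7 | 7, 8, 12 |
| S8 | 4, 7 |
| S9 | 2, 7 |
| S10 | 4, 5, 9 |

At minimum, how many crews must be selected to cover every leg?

Take {S1, S4, S5, S7, S9}. Their union is {1, 2, 3, 4, 5, 6, 7, 8, 9, 10, 11, 12}, which is all 12 legs.
No 4 of the 10 crews cover everything (all 210 combinations miss at least one leg), so 5 is optimal.

5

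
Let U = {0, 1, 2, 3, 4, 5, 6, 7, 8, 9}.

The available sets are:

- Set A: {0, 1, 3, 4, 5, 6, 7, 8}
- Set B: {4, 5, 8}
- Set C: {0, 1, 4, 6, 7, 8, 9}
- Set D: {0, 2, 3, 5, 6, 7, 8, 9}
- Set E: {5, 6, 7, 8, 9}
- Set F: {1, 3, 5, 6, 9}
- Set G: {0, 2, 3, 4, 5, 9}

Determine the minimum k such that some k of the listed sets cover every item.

2

Take {C, G}. Their union is {0, 1, 2, 3, 4, 5, 6, 7, 8, 9}, which is all 10 items.
No single set has all 10 items (the largest, A, has 8), so 2 is optimal.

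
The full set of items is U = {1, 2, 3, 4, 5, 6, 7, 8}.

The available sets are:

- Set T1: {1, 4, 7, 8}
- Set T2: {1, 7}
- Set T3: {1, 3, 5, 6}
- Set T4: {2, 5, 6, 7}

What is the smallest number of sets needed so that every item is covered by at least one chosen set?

3

T1 and T3 and T4 together: T1 ∪ T3 ∪ T4 = {1, 2, 3, 4, 5, 6, 7, 8} — every item is covered.
Only T4 contains 2, so T4 is forced; the remaining 4 items need at least 2 more sets (each remaining set adds at most 3) — so at least 3 sets are needed, and 3 is optimal.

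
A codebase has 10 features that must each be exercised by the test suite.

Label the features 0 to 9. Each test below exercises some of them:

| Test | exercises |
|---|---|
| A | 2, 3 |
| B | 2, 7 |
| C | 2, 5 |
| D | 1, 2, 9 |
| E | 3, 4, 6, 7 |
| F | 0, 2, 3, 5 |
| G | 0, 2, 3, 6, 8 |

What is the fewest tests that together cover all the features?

4

D and E and F and G together: D ∪ E ∪ F ∪ G = {0, 1, 2, 3, 4, 5, 6, 7, 8, 9} — every feature is covered.
Only G contains 8, so G is forced; the remaining 5 features need at least 3 more tests (each remaining test adds at most 2) — so at least 4 tests are needed, and 4 is optimal.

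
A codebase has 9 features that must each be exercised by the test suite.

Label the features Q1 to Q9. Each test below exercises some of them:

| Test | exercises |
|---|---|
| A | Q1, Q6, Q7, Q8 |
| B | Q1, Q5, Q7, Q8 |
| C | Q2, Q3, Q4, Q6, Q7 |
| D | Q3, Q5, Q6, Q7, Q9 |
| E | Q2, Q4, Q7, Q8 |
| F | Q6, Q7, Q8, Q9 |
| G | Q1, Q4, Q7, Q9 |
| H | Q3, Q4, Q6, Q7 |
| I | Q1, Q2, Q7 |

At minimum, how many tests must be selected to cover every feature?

3

Take {A, C, D}. Their union is {Q1, Q2, Q3, Q4, Q5, Q6, Q7, Q8, Q9}, which is all 9 features.
No 2 of the 9 tests cover everything (all 36 combinations miss at least one feature), so 3 is optimal.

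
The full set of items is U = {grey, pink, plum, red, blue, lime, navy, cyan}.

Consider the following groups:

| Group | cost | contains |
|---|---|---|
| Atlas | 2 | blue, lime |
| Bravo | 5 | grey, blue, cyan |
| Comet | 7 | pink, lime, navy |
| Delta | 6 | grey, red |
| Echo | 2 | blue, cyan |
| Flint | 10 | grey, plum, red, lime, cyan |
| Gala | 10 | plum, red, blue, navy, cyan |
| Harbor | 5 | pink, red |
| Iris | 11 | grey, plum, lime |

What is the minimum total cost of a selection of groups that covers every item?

19

Atlas, Comet, Flint together cover every item (Atlas ∪ Comet ∪ Flint = {grey, pink, plum, red, blue, lime, navy, cyan}); total cost 2 + 7 + 10 = 19.
The greedy pick Atlas, Echo, Harbor, Bravo, Gala costs 24; no covering selection beats 19.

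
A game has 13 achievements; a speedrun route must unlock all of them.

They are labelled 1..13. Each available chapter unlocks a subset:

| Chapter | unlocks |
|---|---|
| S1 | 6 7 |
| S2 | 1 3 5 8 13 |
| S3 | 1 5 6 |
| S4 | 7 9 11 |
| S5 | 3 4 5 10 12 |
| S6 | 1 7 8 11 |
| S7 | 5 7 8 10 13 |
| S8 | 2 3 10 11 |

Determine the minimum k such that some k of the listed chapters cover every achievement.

5

Take {S2, S3, S4, S5, S8}. Their union is {1, 2, 3, 4, 5, 6, 7, 8, 9, 10, 11, 12, 13}, which is all 13 achievements.
No 4 of the 8 chapters cover everything (all 70 combinations miss at least one achievement), so 5 is optimal.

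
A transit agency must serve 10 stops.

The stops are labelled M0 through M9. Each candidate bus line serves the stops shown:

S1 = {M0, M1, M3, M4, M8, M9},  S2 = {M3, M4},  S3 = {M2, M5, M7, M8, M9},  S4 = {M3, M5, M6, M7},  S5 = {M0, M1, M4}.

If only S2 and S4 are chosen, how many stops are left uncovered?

Union of S2, S4 = {M3, M4, M5, M6, M7}.
Not covered: M0, M1, M2, M8, M9 — 5 stops.

5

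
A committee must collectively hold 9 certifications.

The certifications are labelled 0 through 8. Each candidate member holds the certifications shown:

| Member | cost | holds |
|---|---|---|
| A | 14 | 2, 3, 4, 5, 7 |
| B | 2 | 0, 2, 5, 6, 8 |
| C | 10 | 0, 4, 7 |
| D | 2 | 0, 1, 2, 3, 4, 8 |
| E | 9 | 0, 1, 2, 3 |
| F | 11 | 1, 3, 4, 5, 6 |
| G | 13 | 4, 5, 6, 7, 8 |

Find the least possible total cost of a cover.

B, C, D together cover every certification (B ∪ C ∪ D = {0, 1, 2, 3, 4, 5, 6, 7, 8}); total cost 2 + 10 + 2 = 14.
No covering selection has total cost below 14.

14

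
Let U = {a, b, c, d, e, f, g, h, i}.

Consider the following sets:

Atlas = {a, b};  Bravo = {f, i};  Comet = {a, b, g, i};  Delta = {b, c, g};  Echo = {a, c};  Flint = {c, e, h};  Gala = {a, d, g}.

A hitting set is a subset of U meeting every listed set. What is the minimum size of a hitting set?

Take T = {a, c, f}. Each listed set contains at least one of these, so T is a hitting set of size 3.
The sets Bravo, Flint, Gala are pairwise disjoint, so any hitting set needs a separate element for each — at least 3. Hence 3 is optimal.

3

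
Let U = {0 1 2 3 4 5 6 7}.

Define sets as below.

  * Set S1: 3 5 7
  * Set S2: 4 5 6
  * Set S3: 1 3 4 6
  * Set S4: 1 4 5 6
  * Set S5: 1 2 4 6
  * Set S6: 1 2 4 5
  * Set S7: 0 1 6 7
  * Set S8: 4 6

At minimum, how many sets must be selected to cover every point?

S1, S5, and S7 cover everything between them: the union {0, 1, 2, 3, 4, 5, 6, 7} is all of U.
Only S7 contains 0, so S7 is forced; the remaining 4 points need at least 2 more sets (each remaining set adds at most 3) — so at least 3 sets are needed, and 3 is optimal.

3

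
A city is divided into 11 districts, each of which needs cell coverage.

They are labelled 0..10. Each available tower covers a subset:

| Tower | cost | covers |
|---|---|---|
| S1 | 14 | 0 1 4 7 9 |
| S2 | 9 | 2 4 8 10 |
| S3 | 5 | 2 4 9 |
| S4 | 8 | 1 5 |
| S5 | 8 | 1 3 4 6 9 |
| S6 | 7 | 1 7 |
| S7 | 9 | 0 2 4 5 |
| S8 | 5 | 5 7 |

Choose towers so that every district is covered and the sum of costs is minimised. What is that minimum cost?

31

S2, S5, S7, S8 together cover every district (S2 ∪ S5 ∪ S7 ∪ S8 = {0, 1, 2, 3, 4, 5, 6, 7, 8, 9, 10}); total cost 9 + 8 + 9 + 5 = 31.
No covering selection has total cost below 31.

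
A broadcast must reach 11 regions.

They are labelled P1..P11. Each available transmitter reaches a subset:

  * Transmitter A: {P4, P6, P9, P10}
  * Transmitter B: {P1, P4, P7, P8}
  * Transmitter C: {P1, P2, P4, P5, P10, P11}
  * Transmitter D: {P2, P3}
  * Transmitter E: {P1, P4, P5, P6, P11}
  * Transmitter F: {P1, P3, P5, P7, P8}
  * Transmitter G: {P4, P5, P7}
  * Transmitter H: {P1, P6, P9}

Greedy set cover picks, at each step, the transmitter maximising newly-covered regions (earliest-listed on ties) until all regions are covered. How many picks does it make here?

3

Greedy: pick C (covers 6 new) → pick F (covers 3 new) → pick A (covers 2 new). Total picks: 3.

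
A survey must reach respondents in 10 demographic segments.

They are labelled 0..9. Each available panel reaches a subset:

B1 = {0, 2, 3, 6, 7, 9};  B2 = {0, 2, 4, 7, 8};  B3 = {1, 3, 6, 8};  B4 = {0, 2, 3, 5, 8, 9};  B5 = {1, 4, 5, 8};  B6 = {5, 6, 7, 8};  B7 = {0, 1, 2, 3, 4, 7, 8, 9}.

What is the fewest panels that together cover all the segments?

B6 and B7 together: B6 ∪ B7 = {0, 1, 2, 3, 4, 5, 6, 7, 8, 9} — every segment is covered.
No single panel has all 10 segments (the largest, B7, has 8), so 2 is optimal.

2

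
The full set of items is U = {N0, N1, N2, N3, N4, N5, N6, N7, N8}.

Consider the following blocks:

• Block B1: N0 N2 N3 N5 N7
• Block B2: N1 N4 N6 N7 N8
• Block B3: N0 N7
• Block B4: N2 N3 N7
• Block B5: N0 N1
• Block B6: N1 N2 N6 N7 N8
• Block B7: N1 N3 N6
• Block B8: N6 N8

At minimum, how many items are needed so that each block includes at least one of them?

3

H = {N1, N6, N7} meets every block (each contains at least one member of H), and |H| = 3.
The blocks B4, B5, B8 are pairwise disjoint, so any hitting set needs a separate item for each — at least 3. Hence 3 is optimal.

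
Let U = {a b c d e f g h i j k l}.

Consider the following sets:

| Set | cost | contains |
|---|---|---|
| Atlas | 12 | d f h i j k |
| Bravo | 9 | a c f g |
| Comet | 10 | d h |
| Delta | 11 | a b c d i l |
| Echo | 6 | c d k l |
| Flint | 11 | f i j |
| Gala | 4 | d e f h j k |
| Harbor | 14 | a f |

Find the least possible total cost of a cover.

Bravo, Delta, Gala together cover every item (Bravo ∪ Delta ∪ Gala = {a, b, c, d, e, f, g, h, i, j, k, l}); total cost 9 + 11 + 4 = 24.
No covering selection has total cost below 24.

24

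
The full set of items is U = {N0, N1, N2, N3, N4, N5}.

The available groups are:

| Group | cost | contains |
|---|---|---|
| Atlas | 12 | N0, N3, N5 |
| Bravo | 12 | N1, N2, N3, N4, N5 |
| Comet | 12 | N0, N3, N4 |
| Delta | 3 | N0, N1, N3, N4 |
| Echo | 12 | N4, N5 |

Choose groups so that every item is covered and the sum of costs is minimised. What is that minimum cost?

15

Bravo, Delta together cover every item (Bravo ∪ Delta = {N0, N1, N2, N3, N4, N5}); total cost 12 + 3 = 15.
No covering selection has total cost below 15.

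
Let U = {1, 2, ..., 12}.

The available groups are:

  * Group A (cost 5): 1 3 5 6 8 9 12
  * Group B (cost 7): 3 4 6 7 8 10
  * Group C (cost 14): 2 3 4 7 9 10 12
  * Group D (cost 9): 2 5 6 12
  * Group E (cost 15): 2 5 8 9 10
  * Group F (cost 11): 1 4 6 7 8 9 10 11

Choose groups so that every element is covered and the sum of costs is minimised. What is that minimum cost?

A, D, F together cover every element (A ∪ D ∪ F = {1, 2, 3, 4, 5, 6, 7, 8, 9, 10, 11, 12}); total cost 5 + 9 + 11 = 25.
The greedy pick A, B, D, F costs 32; no covering selection beats 25.

25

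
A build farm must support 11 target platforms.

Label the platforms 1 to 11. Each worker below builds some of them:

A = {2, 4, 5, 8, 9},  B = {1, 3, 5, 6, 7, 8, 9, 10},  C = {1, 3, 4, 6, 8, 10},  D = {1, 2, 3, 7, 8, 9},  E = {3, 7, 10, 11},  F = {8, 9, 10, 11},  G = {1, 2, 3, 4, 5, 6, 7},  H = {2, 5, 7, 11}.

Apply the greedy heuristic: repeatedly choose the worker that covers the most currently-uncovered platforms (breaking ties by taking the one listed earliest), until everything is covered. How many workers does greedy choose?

Greedy: pick B (covers 8 new) → pick A (covers 2 new) → pick E (covers 1 new). Total picks: 3.
(The true minimum cover uses only 2 workers, so greedy is not optimal here.)

3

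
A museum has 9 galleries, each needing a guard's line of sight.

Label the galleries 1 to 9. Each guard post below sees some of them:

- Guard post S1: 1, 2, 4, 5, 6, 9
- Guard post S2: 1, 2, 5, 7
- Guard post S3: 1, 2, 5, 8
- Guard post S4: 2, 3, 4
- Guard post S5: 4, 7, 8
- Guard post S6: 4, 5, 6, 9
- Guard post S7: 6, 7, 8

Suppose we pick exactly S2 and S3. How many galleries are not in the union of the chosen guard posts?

Union of S2, S3 = {1, 2, 5, 7, 8}.
Not covered: 3, 4, 6, 9 — 4 galleries.

4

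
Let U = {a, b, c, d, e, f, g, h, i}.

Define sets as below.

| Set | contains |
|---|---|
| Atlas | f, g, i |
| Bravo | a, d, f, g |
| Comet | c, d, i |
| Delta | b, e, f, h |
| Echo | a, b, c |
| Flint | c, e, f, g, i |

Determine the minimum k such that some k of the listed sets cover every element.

Bravo, Comet, and Delta cover everything between them: the union {a, b, c, d, e, f, g, h, i} is all of U.
Only Delta contains h, so Delta is forced; the remaining 5 elements need at least 2 more sets (each remaining set adds at most 3) — so at least 3 sets are needed, and 3 is optimal.

3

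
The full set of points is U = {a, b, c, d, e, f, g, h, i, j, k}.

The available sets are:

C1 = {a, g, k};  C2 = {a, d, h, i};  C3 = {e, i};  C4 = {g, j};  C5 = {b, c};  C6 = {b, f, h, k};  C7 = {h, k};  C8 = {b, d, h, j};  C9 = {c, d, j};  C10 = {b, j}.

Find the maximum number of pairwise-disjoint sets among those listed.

C3, C4, C5, C7 are pairwise disjoint (C3={e,i}; C4={g,j}; C5={b,c}; C7={h,k}).
Every remaining set overlaps one of these, and no 5 of the listed sets are pairwise disjoint, so 4 is the maximum.

4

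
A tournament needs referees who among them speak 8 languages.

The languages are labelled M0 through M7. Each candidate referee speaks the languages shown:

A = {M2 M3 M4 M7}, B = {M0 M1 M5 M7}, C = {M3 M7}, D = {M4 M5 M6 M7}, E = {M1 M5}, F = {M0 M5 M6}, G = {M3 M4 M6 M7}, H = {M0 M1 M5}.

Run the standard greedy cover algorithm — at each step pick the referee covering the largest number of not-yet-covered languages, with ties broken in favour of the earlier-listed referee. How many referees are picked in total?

Greedy: pick A (covers 4 new) → pick B (covers 3 new) → pick D (covers 1 new). Total picks: 3.

3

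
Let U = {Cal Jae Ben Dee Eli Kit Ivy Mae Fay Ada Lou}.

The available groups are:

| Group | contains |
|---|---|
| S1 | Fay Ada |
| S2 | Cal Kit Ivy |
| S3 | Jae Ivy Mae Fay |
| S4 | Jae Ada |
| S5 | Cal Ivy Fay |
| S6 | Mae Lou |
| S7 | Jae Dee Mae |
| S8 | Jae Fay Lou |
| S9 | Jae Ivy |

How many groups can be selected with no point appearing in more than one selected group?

3

S1, S6, S9 are pairwise disjoint (S1={Fay,Ada}; S6={Mae,Lou}; S9={Jae,Ivy}).
Every remaining group overlaps one of these, and no 4 of the listed groups are pairwise disjoint, so 3 is the maximum.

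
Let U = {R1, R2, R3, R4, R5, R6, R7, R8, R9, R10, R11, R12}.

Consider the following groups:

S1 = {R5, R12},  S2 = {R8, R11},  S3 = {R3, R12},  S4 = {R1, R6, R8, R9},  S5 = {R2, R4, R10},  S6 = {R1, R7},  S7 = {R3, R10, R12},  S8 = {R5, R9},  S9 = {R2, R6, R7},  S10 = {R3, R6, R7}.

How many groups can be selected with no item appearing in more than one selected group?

S2, S3, S5, S6, S8 are pairwise disjoint (S2={R8,R11}; S3={R3,R12}; S5={R2,R4,R10}; S6={R1,R7}; S8={R5,R9}).
Every remaining group overlaps one of these, and no 6 of the listed groups are pairwise disjoint, so 5 is the maximum.

5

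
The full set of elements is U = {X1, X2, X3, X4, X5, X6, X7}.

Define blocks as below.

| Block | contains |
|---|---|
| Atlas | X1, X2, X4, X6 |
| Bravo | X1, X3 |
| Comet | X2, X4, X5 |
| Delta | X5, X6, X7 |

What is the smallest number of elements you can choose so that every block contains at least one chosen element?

2

Take H = {X1, X5}. Each listed block contains at least one of these, so H is a hitting set of size 2.
The blocks Bravo, Delta are pairwise disjoint, so any hitting set needs a separate element for each — at least 2. Hence 2 is optimal.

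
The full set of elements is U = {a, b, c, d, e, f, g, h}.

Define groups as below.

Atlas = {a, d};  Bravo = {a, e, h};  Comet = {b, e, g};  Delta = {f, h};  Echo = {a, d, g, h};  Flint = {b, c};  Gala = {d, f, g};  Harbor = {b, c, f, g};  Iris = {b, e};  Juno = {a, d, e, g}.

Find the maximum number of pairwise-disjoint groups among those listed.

3

Atlas, Delta, Flint are pairwise disjoint (Atlas={a,d}; Delta={f,h}; Flint={b,c}).
Every remaining group overlaps one of these, and no 4 of the listed groups are pairwise disjoint, so 3 is the maximum.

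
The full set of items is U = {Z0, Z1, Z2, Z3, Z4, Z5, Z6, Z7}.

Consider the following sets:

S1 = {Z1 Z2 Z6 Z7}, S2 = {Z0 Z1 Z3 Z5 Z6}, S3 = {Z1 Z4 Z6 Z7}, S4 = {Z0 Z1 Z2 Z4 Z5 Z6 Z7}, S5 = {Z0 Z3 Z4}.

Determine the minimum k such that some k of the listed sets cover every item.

Take {S2, S4}. Their union is {Z0, Z1, Z2, Z3, Z4, Z5, Z6, Z7}, which is all 8 items.
No single set has all 8 items (the largest, S4, has 7), so 2 is optimal.

2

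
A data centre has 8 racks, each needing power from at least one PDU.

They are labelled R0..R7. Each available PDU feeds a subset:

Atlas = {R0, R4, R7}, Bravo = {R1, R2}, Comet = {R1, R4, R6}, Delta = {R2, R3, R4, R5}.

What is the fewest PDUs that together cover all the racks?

3

Atlas and Comet and Delta together: Atlas ∪ Comet ∪ Delta = {R0, R1, R2, R3, R4, R5, R6, R7} — every rack is covered.
Only Atlas contains R0, so Atlas is forced; the remaining 5 racks need at least 2 more PDUs (each remaining PDU adds at most 3) — so at least 3 PDUs are needed, and 3 is optimal.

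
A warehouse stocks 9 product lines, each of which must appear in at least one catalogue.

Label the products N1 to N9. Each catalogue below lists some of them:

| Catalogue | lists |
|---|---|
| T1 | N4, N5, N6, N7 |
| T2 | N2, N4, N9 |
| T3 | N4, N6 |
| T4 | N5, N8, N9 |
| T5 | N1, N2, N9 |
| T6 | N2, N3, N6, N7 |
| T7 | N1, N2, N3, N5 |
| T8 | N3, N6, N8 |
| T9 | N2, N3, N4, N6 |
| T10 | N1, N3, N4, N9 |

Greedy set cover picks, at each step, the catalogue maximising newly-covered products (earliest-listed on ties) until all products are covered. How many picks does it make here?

3

Greedy: pick T1 (covers 4 new) → pick T5 (covers 3 new) → pick T8 (covers 2 new). Total picks: 3.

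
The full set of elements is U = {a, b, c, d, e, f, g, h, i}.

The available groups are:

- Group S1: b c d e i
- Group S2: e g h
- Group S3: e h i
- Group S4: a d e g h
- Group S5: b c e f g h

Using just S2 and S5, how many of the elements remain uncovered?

3

Union of S2, S5 = {b, c, e, f, g, h}.
Not covered: a, d, i — 3 elements.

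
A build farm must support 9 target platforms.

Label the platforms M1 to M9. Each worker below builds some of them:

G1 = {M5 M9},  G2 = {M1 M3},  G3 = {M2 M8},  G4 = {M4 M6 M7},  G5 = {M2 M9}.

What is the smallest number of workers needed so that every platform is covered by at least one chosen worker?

Take {G1, G2, G3, G4}. Their union is {M1, M2, M3, M4, M5, M6, M7, M8, M9}, which is all 9 platforms.
Only G2 contains M1, so G2 is forced; the remaining 7 platforms need at least 3 more workers (each remaining worker adds at most 3) — so at least 4 workers are needed, and 4 is optimal.

4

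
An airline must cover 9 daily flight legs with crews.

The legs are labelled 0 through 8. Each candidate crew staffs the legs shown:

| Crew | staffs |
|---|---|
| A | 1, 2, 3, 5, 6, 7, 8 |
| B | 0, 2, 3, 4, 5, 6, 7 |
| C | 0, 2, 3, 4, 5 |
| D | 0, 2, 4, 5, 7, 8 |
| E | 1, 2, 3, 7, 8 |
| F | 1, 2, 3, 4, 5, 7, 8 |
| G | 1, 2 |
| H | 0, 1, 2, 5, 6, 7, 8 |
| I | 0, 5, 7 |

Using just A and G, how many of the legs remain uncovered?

Union of A, G = {1, 2, 3, 5, 6, 7, 8}.
Not covered: 0, 4 — 2 legs.

2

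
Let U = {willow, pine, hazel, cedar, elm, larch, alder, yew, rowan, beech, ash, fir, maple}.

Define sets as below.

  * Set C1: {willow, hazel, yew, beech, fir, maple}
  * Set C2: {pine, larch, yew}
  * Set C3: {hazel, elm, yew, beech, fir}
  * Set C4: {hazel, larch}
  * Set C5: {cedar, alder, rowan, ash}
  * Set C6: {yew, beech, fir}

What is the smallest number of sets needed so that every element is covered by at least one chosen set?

4

C1, C2, C3, and C5 cover everything between them: the union {willow, pine, hazel, cedar, elm, larch, alder, yew, rowan, beech, ash, fir, maple} is all of U.
No 3 of the 6 sets cover everything (all 20 combinations miss at least one element), so 4 is optimal.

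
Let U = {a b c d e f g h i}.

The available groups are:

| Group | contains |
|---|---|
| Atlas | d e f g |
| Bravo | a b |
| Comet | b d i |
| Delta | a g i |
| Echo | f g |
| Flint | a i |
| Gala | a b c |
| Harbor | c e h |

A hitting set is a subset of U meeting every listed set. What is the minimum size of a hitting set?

4

The 4 elements {a, b, e, f} hit every group.
No choice of 3 elements meets every group, so 4 is the minimum.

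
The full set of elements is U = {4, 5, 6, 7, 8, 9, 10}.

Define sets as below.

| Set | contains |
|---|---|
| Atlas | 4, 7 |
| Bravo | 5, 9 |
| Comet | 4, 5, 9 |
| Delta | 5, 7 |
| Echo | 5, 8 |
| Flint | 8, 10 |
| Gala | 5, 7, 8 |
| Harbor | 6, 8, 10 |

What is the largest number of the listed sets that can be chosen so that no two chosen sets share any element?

Atlas, Bravo, Harbor are pairwise disjoint (Atlas={4,7}; Bravo={5,9}; Harbor={6,8,10}).
Every remaining set overlaps one of these, and no 4 of the listed sets are pairwise disjoint, so 3 is the maximum.

3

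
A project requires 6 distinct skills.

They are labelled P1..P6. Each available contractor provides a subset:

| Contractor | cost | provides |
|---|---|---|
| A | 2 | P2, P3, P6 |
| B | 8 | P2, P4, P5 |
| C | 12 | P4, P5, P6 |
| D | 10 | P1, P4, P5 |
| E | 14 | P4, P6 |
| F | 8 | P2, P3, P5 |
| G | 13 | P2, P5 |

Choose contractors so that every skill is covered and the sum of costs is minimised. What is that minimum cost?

12

A, D together cover every skill (A ∪ D = {P1, P2, P3, P4, P5, P6}); total cost 2 + 10 = 12.
No covering selection has total cost below 12.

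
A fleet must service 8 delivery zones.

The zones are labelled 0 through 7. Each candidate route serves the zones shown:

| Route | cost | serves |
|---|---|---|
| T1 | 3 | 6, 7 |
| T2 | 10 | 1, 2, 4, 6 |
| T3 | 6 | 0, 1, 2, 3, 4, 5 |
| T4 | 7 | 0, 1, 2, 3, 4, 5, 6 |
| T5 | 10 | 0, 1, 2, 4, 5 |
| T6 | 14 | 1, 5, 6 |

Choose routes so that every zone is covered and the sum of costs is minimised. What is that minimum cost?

T1, T3 together cover every zone (T1 ∪ T3 = {0, 1, 2, 3, 4, 5, 6, 7}); total cost 3 + 6 = 9.
No covering selection has total cost below 9.

9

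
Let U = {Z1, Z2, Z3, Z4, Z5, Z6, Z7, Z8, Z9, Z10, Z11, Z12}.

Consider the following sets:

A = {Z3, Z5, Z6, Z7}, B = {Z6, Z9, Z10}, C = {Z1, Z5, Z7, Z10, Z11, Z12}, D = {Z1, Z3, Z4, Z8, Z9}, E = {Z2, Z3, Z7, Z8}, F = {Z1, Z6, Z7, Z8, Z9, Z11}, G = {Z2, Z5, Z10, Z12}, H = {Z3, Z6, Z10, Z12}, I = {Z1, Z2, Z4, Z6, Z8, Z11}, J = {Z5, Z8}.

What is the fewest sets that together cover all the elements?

3

Take {D, F, G}. Their union is {Z1, Z2, Z3, Z4, Z5, Z6, Z7, Z8, Z9, Z10, Z11, Z12}, which is all 12 elements.
No 2 of the 10 sets cover everything (all 45 combinations miss at least one element), so 3 is optimal.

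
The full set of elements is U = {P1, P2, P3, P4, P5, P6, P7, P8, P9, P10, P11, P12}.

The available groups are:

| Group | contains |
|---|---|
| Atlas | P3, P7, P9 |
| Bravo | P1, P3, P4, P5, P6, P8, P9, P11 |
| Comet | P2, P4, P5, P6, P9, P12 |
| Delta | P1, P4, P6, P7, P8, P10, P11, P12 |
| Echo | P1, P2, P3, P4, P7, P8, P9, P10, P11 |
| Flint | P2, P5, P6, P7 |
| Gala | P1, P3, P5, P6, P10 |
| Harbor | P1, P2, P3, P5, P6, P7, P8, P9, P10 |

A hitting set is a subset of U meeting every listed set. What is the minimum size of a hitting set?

2

Take H = {P6, P9}. Each listed group contains at least one of these, so H is a hitting set of size 2.
No single element lies in every group, so at least 2 are needed and 2 is optimal.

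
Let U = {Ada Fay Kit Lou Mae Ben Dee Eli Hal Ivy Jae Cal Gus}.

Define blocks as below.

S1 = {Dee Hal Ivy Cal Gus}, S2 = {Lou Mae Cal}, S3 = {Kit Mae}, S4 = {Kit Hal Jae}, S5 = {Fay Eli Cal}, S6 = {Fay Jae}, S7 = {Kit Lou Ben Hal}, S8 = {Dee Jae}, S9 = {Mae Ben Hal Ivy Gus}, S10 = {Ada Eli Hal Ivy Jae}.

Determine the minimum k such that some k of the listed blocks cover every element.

5

S1 and S6 and S7 and S9 and S10 together: S1 ∪ S6 ∪ S7 ∪ S9 ∪ S10 = {Ada, Fay, Kit, Lou, Mae, Ben, Dee, Eli, Hal, Ivy, Jae, Cal, Gus} — every element is covered.
No 4 of the 10 blocks cover everything (all 210 combinations miss at least one element), so 5 is optimal.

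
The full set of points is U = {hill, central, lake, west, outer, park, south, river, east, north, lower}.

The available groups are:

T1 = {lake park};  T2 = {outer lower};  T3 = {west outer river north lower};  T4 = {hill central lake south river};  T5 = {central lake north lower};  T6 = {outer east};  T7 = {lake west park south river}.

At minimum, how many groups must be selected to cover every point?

T4 and T5 and T6 and T7 together: T4 ∪ T5 ∪ T6 ∪ T7 = {hill, central, lake, west, outer, park, south, river, east, north, lower} — every point is covered.
No 3 of the 7 groups cover everything (all 35 combinations miss at least one point), so 4 is optimal.

4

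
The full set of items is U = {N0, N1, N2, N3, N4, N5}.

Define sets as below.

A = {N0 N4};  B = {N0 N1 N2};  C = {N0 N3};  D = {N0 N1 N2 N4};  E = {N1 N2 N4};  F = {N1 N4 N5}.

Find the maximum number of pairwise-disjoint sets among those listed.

C, E are pairwise disjoint (C={N0,N3}; E={N1,N2,N4}).
Every remaining set overlaps one of these, and no 3 of the listed sets are pairwise disjoint, so 2 is the maximum.

2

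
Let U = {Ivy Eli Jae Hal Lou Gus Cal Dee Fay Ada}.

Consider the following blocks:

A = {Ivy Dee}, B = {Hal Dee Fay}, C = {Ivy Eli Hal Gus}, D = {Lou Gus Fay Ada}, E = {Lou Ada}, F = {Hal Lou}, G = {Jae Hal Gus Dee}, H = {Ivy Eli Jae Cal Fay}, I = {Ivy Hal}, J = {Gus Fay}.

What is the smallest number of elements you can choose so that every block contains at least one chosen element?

4

T = {Ivy, Hal, Gus, Ada} meets every block (each contains at least one member of T), and |T| = 4.
No choice of 3 elements meets every block, so 4 is the minimum.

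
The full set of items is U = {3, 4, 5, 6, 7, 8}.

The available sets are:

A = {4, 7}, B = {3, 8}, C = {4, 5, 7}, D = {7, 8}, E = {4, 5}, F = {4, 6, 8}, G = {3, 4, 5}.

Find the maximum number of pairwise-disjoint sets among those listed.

B, C are pairwise disjoint (B={3,8}; C={4,5,7}).
Every remaining set overlaps one of these, and no 3 of the listed sets are pairwise disjoint, so 2 is the maximum.

2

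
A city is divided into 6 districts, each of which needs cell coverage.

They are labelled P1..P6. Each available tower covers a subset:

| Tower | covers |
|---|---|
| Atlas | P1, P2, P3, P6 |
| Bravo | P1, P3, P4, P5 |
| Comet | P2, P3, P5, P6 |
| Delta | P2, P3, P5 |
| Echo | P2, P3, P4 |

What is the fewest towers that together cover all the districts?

2

Bravo and Comet together: Bravo ∪ Comet = {P1, P2, P3, P4, P5, P6} — every district is covered.
No single tower has all 6 districts (the largest, Atlas, has 4), so 2 is optimal.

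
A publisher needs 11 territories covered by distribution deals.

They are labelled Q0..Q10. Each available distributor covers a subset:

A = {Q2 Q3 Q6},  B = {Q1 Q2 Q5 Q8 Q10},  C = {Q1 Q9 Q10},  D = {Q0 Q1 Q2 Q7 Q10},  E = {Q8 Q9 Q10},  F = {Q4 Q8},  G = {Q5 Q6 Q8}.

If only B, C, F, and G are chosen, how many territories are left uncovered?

Union of B, C, F, G = {Q1, Q2, Q4, Q5, Q6, Q8, Q9, Q10}.
Not covered: Q0, Q3, Q7 — 3 territories.

3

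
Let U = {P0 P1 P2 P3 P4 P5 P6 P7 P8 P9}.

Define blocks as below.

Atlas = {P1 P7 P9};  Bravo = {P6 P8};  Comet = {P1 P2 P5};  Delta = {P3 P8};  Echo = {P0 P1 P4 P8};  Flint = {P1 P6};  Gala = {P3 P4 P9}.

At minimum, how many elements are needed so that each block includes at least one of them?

3

H = {P1, P3, P6} meets every block (each contains at least one member of H), and |H| = 3.
The blocks Bravo, Comet, Gala are pairwise disjoint, so any hitting set needs a separate element for each — at least 3. Hence 3 is optimal.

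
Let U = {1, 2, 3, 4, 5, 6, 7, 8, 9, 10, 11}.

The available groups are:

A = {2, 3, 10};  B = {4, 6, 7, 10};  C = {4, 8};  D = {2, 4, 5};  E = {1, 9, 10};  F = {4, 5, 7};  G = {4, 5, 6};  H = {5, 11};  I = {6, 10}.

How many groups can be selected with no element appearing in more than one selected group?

A, C, H are pairwise disjoint (A={2,3,10}; C={4,8}; H={5,11}).
Every remaining group overlaps one of these, and no 4 of the listed groups are pairwise disjoint, so 3 is the maximum.

3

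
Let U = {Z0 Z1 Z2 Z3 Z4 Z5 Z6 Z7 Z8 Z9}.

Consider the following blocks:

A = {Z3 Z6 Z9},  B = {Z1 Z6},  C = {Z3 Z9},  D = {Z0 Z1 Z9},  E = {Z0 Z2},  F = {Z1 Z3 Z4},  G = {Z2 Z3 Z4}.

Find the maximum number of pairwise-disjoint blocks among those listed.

3

B, C, E are pairwise disjoint (B={Z1,Z6}; C={Z3,Z9}; E={Z0,Z2}).
Every remaining block overlaps one of these, and no 4 of the listed blocks are pairwise disjoint, so 3 is the maximum.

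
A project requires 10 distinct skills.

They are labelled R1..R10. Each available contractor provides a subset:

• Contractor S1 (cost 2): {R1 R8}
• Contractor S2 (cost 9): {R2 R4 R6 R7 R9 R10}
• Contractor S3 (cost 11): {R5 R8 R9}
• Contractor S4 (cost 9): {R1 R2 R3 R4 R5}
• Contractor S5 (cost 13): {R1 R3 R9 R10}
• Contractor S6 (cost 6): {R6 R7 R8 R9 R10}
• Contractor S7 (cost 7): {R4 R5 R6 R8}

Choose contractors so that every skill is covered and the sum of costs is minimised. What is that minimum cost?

15

S4, S6 together cover every skill (S4 ∪ S6 = {R1, R2, R3, R4, R5, R6, R7, R8, R9, R10}); total cost 9 + 6 = 15.
The greedy pick S1, S2, S4 costs 20; no covering selection beats 15.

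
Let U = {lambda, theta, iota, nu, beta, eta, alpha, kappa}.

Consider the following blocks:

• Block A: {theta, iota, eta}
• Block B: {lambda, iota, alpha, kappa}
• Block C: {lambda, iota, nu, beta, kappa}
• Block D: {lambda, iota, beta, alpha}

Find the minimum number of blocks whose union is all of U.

A, B, and C cover everything between them: the union {lambda, theta, iota, nu, beta, eta, alpha, kappa} is all of U.
Only A contains theta, so A is forced; the remaining 5 items need at least 2 more blocks (each remaining block adds at most 4) — so at least 3 blocks are needed, and 3 is optimal.

3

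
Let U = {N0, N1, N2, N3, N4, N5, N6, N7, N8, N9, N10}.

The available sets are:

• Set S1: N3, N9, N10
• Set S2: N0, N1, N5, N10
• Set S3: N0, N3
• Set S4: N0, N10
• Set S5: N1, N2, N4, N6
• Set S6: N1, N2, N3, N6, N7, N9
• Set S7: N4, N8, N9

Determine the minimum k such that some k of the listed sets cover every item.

3

S2 and S6 and S7 together: S2 ∪ S6 ∪ S7 = {N0, N1, N2, N3, N4, N5, N6, N7, N8, N9, N10} — every item is covered.
Only S2 contains N5, so S2 is forced; the remaining 7 items need at least 2 more sets (each remaining set adds at most 5) — so at least 3 sets are needed, and 3 is optimal.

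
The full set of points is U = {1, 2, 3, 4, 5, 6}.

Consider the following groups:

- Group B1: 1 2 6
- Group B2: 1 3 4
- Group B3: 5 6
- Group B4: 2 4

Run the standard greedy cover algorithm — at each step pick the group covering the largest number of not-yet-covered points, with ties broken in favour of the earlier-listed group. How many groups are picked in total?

Greedy: pick B1 (covers 3 new) → pick B2 (covers 2 new) → pick B3 (covers 1 new). Total picks: 3.

3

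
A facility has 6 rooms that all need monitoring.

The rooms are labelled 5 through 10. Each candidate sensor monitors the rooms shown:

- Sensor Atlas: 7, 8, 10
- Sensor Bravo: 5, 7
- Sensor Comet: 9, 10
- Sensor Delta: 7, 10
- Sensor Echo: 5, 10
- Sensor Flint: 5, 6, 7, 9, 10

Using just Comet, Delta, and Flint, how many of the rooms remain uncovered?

Union of Comet, Delta, Flint = {5, 6, 7, 9, 10}.
Not covered: 8 — 1 room.

1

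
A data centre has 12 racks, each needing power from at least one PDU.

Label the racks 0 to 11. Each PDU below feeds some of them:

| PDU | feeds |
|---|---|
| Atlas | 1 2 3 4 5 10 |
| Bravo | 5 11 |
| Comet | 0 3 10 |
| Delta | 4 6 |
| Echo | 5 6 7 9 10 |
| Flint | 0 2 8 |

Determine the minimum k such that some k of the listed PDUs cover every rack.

4

Take {Atlas, Bravo, Echo, Flint}. Their union is {0, 1, 2, 3, 4, 5, 6, 7, 8, 9, 10, 11}, which is all 12 racks.
No 3 of the 6 PDUs cover everything (all 20 combinations miss at least one rack), so 4 is optimal.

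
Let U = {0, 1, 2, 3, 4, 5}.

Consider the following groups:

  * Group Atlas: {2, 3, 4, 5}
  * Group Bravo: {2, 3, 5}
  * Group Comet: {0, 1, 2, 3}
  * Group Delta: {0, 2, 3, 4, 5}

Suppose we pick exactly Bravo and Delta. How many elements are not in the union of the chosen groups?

1

Union of Bravo, Delta = {0, 2, 3, 4, 5}.
Not covered: 1 — 1 element.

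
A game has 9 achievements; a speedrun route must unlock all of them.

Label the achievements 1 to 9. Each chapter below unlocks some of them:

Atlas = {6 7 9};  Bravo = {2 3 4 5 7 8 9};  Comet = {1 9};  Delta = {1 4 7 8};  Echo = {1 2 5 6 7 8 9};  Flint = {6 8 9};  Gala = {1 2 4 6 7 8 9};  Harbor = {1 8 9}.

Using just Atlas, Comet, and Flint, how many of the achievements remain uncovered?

Union of Atlas, Comet, Flint = {1, 6, 7, 8, 9}.
Not covered: 2, 3, 4, 5 — 4 achievements.

4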